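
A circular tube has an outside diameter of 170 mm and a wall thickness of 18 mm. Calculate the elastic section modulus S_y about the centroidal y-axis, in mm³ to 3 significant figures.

S_y ≈ 2.96 × 10⁵ mm³

Treat the section as a set of non-overlapping primitives; coordinates are from the bounding-box lower-left.
Outer circle: ⌀170, A = 22 698 mm², x = 85 mm, Ī = 40 998 275 mm⁴.
Bore (subtracted): ⌀134, A = 14 103 mm², x = 85 mm, Ī = 15 826 653 mm⁴.
By symmetry the centroid is at mid-width, x̄ = 85 mm.
All pieces are centred on the centroidal y-axis, so I = ΣĪ (holes subtracted) = 25 171 622 mm⁴.
Extreme fibre distance c = 85 mm; S = I/c = 296 137 mm³.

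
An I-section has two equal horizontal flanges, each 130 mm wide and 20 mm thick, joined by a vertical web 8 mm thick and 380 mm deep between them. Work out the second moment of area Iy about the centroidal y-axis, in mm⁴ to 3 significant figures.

Iy ≈ 7.34 × 10⁶ mm⁴

Break the section into simple shapes (no overlaps), measuring from the bottom-left corner of the bounding box.
Bottom flange: 130 × 20, A = 2 600 mm², x = 65 mm, Ī = 3 661 667 mm⁴.
Web: 8 × 380, A = 3 040 mm², x = 65 mm, Ī = 16 213 mm⁴.
Top flange: 130 × 20, A = 2 600 mm², x = 65 mm, Ī = 3 661 667 mm⁴.
By symmetry the centroid is at mid-width, x̄ = 65 mm.
All pieces are centred on the centroidal y-axis, so I = ΣĪ = 7 339 547 mm⁴.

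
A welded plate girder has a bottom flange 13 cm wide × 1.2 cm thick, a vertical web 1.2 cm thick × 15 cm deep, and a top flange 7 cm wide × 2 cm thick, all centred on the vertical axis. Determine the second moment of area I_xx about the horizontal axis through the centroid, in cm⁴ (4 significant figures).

Decompose the section into non-overlapping parts with the origin at the bottom-left of its bounding rectangle.
Bottom plate: 13 × 1.2, A = 15.6 cm², y = 0.6 cm, Ī = 1.872 cm⁴.
Web plate: 1.2 × 15, A = 18 cm², y = 8.7 cm, Ī = 337.5 cm⁴.
Top plate: 7 × 2, A = 14 cm², y = 17.2 cm, Ī = 4.66667 cm⁴.
Centroid: ȳ = ΣA·y / ΣA = 8.54538 cm.
Transfer each piece to the horizontal axis through the centroid using Ī + A·d² with d = y − 8.54538:
  bottom plate: d = -7.94538 cm → contributes +986.685 cm⁴
  web plate: d = 0.154622 cm → contributes +337.93 cm⁴
  top plate: d = 8.65462 cm → contributes +1053.3 cm⁴
Total I = 2377.92 cm⁴.

I_xx ≈ 2378 cm⁴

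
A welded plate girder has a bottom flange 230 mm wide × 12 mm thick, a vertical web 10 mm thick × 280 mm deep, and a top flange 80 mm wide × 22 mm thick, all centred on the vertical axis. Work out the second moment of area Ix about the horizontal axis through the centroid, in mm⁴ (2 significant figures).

Treat the section as a set of non-overlapping primitives; coordinates are from the bounding-box lower-left.
Bottom plate: 230 × 12, A = 2 760 mm², y = 6 mm, Ī = 33 120 mm⁴.
Web plate: 10 × 280, A = 2 800 mm², y = 152 mm, Ī = 18 293 333 mm⁴.
Top plate: 80 × 22, A = 1 760 mm², y = 303 mm, Ī = 70 987 mm⁴.
Centroid: ȳ = ΣA·y / ΣA = 133.3 mm.
Transfer each piece to the horizontal axis through the centroid using Ī + A·d² with d = y − 133.3:
  bottom plate: d = -127.3 mm → contributes +44 729 391 mm⁴
  web plate: d = 18.74 mm → contributes +19 276 991 mm⁴
  top plate: d = 169.7 mm → contributes +50 781 415 mm⁴
Total I = 114 787 797 mm⁴.

Ix ≈ 1.1 × 10⁸ mm⁴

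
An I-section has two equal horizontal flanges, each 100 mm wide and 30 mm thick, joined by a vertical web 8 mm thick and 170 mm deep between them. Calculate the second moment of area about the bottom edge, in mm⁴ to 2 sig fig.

Treat the section as a set of non-overlapping primitives; coordinates are from the bounding-box lower-left.
Bottom flange: 100 × 30, A = 3 000 mm², y = 15 mm, Ī = 225 000 mm⁴.
Web: 8 × 170, A = 1 360 mm², y = 115 mm, Ī = 3 275 333 mm⁴.
Top flange: 100 × 30, A = 3 000 mm², y = 215 mm, Ī = 225 000 mm⁴.
Transfer each piece to the base of the section using Ī + A·d² with d = y − 0:
  bottom flange: d = 15 mm → contributes +900 000 mm⁴
  web: d = 115 mm → contributes +21 261 333 mm⁴
  top flange: d = 215 mm → contributes +138 900 000 mm⁴
Total I = 161 061 333 mm⁴.

I_base ≈ 1.6 × 10⁸ mm⁴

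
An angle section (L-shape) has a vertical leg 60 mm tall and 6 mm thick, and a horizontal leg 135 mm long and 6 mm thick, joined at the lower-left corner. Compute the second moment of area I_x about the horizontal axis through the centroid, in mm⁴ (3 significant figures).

Treat the section as a set of non-overlapping primitives; coordinates are from the bounding-box lower-left.
Vertical leg: 6 × 60, A = 360 mm², y = 30 mm, Ī = 108 000 mm⁴.
Horizontal leg (remainder): 129 × 6, A = 774 mm², y = 3 mm, Ī = 2 322 mm⁴.
Centroid: ȳ = ΣA·y / ΣA = 11.571 mm.
Transfer each piece to the horizontal axis through the centroid using Ī + A·d² with d = y − 11.571:
  vertical leg: d = 18.429 mm → contributes +230 260 mm⁴
  horizontal leg (remainder): d = -8.5714 mm → contributes +59 187 mm⁴
Total I = 289 448 mm⁴.

I_x ≈ 2.89 × 10⁵ mm⁴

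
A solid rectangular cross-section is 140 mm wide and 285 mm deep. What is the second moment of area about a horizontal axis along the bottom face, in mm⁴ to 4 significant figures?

I_base ≈ 1.080 × 10⁹ mm⁴

The section: 140 × 285, A = 39 900 mm², y = 142.5 mm, Ī = 270 073 125 mm⁴.
Transfer it to a horizontal axis along the bottom face using Ī + A·d² with d = y − 0:
  the section: d = 142.5 mm → contributes +1 080 292 500 mm⁴
Total I = 1 080 292 500 mm⁴.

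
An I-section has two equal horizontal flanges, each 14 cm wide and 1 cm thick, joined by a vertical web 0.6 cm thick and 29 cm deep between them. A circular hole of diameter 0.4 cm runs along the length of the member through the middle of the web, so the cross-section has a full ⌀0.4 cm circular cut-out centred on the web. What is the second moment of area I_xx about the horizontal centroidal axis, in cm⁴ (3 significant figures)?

I_xx ≈ 7520 cm⁴

Split into non-overlapping primitives; take the origin at the lower-left of the bounding box.
Bottom flange: 14 × 1, A = 14 cm², y = 0.5 cm, Ī = 1.1667 cm⁴.
Web: 0.6 × 29, A = 17.4 cm², y = 15.5 cm, Ī = 1219.5 cm⁴.
Top flange: 14 × 1, A = 14 cm², y = 30.5 cm, Ī = 1.1667 cm⁴.
Hole (subtracted): ⌀0.4, A = 0.12566 cm², y = 15.5 cm, Ī = 0.0012566 cm⁴.
By symmetry the centroid is at mid-height, ȳ = 15.5 cm.
Transfer each piece to the horizontal centroidal axis using Ī + A·d² with d = y − 15.5:
  bottom flange: d = -15 cm → contributes +3151.2 cm⁴
  web: d = 0 cm → contributes +1219.5 cm⁴
  top flange: d = 15 cm → contributes +3151.2 cm⁴
  hole: d = 0 cm → contributes −0.0012566 cm⁴
Total I = 7521.8 cm⁴.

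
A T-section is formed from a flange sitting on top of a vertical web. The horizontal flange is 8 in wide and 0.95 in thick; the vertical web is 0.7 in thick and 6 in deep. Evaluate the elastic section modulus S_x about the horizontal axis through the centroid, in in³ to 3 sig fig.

S_x ≈ 8.75 in³

Decompose the section into non-overlapping parts with the origin at the bottom-left of its bounding rectangle.
Flange: 8 × 0.95, A = 7.6 in², y = 6.475 in, Ī = 0.57158 in⁴.
Web: 0.7 × 6, A = 4.2 in², y = 3 in, Ī = 12.6 in⁴.
Centroid: ȳ = ΣA·y / ΣA = 5.2381 in.
Transfer each piece to the horizontal axis through the centroid using Ī + A·d² with d = y − 5.2381:
  flange: d = 1.2369 in → contributes +12.198 in⁴
  web: d = -2.2381 in → contributes +33.639 in⁴
Total I = 45.837 in⁴.
Extreme fibre distance c = 5.2381 in; S = I/c = 8.7507 in³.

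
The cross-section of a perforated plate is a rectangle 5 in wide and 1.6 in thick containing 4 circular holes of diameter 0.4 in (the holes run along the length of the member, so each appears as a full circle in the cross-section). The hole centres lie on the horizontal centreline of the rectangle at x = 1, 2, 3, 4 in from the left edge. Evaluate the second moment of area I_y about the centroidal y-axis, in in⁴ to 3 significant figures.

Break the section into simple shapes (no overlaps), measuring from the bottom-left corner of the bounding box.
Plate: 5 × 1.6, A = 8 in², x = 2.5 in, Ī = 16.667 in⁴.
Hole 1 (subtracted): ⌀0.4, A = 0.12566 in², x = 1 in, Ī = 0.0012566 in⁴.
Hole 2 (subtracted): ⌀0.4, A = 0.12566 in², x = 2 in, Ī = 0.0012566 in⁴.
Hole 3 (subtracted): ⌀0.4, A = 0.12566 in², x = 3 in, Ī = 0.0012566 in⁴.
Hole 4 (subtracted): ⌀0.4, A = 0.12566 in², x = 4 in, Ī = 0.0012566 in⁴.
By symmetry the centroid is at mid-width, x̄ = 2.5 in.
Transfer each piece to the centroidal y-axis using Ī + A·d² with d = x − 2.5:
  plate: d = 0 in → contributes +16.667 in⁴
  hole 1: d = -1.5 in → contributes −0.284 in⁴
  hole 2: d = -0.5 in → contributes −0.032673 in⁴
  hole 3: d = 0.5 in → contributes −0.032673 in⁴
  hole 4: d = 1.5 in → contributes −0.284 in⁴
Total I = 16.033 in⁴.

I_y ≈ 16.0 in⁴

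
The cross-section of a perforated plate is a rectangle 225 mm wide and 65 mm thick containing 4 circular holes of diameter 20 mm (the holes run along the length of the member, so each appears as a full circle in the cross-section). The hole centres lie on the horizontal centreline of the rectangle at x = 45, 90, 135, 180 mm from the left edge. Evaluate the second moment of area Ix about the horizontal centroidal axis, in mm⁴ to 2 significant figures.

Break the section into simple shapes (no overlaps), measuring from the bottom-left corner of the bounding box.
Plate: 225 × 65, A = 14 625 mm², y = 32.5 mm, Ī = 5 149 219 mm⁴.
Hole 1 (subtracted): ⌀20, A = 314.2 mm², y = 32.5 mm, Ī = 7 854 mm⁴.
Hole 2 (subtracted): ⌀20, A = 314.2 mm², y = 32.5 mm, Ī = 7 854 mm⁴.
Hole 3 (subtracted): ⌀20, A = 314.2 mm², y = 32.5 mm, Ī = 7 854 mm⁴.
Hole 4 (subtracted): ⌀20, A = 314.2 mm², y = 32.5 mm, Ī = 7 854 mm⁴.
By symmetry the centroid is at mid-height, ȳ = 32.5 mm.
All pieces are centred on the horizontal centroidal axis, so I = ΣĪ (holes subtracted) = 5 117 803 mm⁴.

Ix ≈ 5.1 × 10⁶ mm⁴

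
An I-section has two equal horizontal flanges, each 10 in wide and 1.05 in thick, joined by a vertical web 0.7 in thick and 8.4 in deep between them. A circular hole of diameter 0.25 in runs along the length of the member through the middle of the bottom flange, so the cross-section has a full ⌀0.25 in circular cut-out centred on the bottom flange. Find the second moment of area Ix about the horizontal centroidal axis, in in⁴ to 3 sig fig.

Decompose the section into non-overlapping parts with the origin at the bottom-left of its bounding rectangle.
Bottom flange: 10 × 1.05, A = 10.5 in², y = 0.525 in, Ī = 0.96469 in⁴.
Web: 0.7 × 8.4, A = 5.88 in², y = 5.25 in, Ī = 34.574 in⁴.
Top flange: 10 × 1.05, A = 10.5 in², y = 9.975 in, Ī = 0.96469 in⁴.
Hole (subtracted): ⌀0.25, A = 0.049087 in², y = 0.525 in, Ī = 0.00019175 in⁴.
Centroid: ȳ = ΣA·y / ΣA = 5.2586 in.
Transfer each piece to the horizontal centroidal axis using Ī + A·d² with d = y − 5.2586:
  bottom flange: d = -4.7336 in → contributes +236.24 in⁴
  web: d = -0.0086444 in → contributes +34.575 in⁴
  top flange: d = 4.7164 in → contributes +234.53 in⁴
  hole: d = -4.7336 in → contributes −1.1001 in⁴
Total I = 504.24 in⁴.

Ix ≈ 504 in⁴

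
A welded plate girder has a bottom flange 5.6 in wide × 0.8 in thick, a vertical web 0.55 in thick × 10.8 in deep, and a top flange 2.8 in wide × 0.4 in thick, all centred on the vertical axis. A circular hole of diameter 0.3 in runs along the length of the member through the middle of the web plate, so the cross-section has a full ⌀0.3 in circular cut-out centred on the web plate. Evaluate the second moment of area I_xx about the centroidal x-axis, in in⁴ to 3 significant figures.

I_xx ≈ 210 in⁴

Split into non-overlapping primitives; take the origin at the lower-left of the bounding box.
Bottom plate: 5.6 × 0.8, A = 4.48 in², y = 0.4 in, Ī = 0.23893 in⁴.
Web plate: 0.55 × 10.8, A = 5.94 in², y = 6.2 in, Ī = 57.737 in⁴.
Top plate: 2.8 × 0.4, A = 1.12 in², y = 11.8 in, Ī = 0.014933 in⁴.
Hole (subtracted): ⌀0.3, A = 0.070686 in², y = 6.2 in, Ī = 0.00039761 in⁴.
Centroid: ȳ = ΣA·y / ΣA = 4.4813 in.
Transfer each piece to the centroidal x-axis using Ī + A·d² with d = y − 4.4813:
  bottom plate: d = -4.0813 in → contributes +74.863 in⁴
  web plate: d = 1.7187 in → contributes +75.283 in⁴
  top plate: d = 7.3187 in → contributes +60.005 in⁴
  hole: d = 1.7187 in → contributes −0.20919 in⁴
Total I = 209.94 in⁴.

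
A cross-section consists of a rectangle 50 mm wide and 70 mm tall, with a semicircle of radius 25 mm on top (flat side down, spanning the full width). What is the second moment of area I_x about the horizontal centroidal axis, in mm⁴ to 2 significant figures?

Decompose the section into non-overlapping parts with the origin at the bottom-left of its bounding rectangle.
Rectangular body: 50 × 70, A = 3 500 mm², y = 35 mm, Ī = 1 429 167 mm⁴.
Semicircular cap: semicircle r = 25, A = 981.7 mm², y = 80.61 mm, Ī = 42 874 mm⁴.
Centroid: ȳ = ΣA·y / ΣA = 44.99 mm.
Transfer each piece to the horizontal centroidal axis using Ī + A·d² with d = y − 44.99:
  rectangular body: d = -9.991 mm → contributes +1 778 548 mm⁴
  semicircular cap: d = 35.62 mm → contributes +1 288 442 mm⁴
Total I = 3 066 990 mm⁴.

I_x ≈ 3.1 × 10⁶ mm⁴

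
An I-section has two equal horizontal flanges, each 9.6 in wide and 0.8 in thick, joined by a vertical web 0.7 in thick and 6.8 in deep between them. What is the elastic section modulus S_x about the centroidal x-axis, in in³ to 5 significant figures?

Split into non-overlapping primitives; take the origin at the lower-left of the bounding box.
Bottom flange: 9.6 × 0.8, A = 7.68 in², y = 0.4 in, Ī = 0.4096 in⁴.
Web: 0.7 × 6.8, A = 4.76 in², y = 4.2 in, Ī = 18.34187 in⁴.
Top flange: 9.6 × 0.8, A = 7.68 in², y = 8 in, Ī = 0.4096 in⁴.
By symmetry the centroid is at mid-height, ȳ = 4.2 in.
Transfer each piece to the centroidal x-axis using Ī + A·d² with d = y − 4.2:
  bottom flange: d = -3.8 in → contributes +111.3088 in⁴
  web: d = 0 in → contributes +18.34187 in⁴
  top flange: d = 3.8 in → contributes +111.3088 in⁴
Total I = 240.9595 in⁴.
Extreme fibre distance c = 4.2 in; S = I/c = 57.3713 in³.

S_x ≈ 57.371 in³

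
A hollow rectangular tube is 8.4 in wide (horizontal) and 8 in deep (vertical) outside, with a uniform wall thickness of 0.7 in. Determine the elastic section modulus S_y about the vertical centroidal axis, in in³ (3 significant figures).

Treat the section as a set of non-overlapping primitives; coordinates are from the bounding-box lower-left.
Outer rectangle: 8.4 × 8, A = 67.2 in², x = 4.2 in, Ī = 395.14 in⁴.
Inner void (subtracted): 7 × 6.6, A = 46.2 in², x = 4.2 in, Ī = 188.65 in⁴.
By symmetry the centroid is at mid-width, x̄ = 4.2 in.
All pieces are centred on the vertical centroidal axis, so I = ΣĪ (holes subtracted) = 206.49 in⁴.
Extreme fibre distance c = 4.2 in; S = I/c = 49.163 in³.

S_y ≈ 49.2 in³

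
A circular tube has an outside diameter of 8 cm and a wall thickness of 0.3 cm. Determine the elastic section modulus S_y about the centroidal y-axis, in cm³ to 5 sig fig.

S_y ≈ 13.466 cm³

Decompose the section into non-overlapping parts with the origin at the bottom-left of its bounding rectangle.
Outer circle: ⌀8, A = 50.26548 cm², x = 4 cm, Ī = 201.0619 cm⁴.
Bore (subtracted): ⌀7.4, A = 43.0084 cm², x = 4 cm, Ī = 147.1963 cm⁴.
By symmetry the centroid is at mid-width, x̄ = 4 cm.
All pieces are centred on the centroidal y-axis, so I = ΣĪ (holes subtracted) = 53.86567 cm⁴.
Extreme fibre distance c = 4 cm; S = I/c = 13.46642 cm³.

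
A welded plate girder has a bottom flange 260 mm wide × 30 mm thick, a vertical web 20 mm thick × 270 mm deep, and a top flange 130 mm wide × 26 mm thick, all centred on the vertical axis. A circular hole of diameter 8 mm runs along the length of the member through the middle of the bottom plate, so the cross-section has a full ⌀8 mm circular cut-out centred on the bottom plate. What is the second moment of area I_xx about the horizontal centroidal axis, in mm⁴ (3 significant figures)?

I_xx ≈ 2.55 × 10⁸ mm⁴

Treat the section as a set of non-overlapping primitives; coordinates are from the bounding-box lower-left.
Bottom plate: 260 × 30, A = 7 800 mm², y = 15 mm, Ī = 585 000 mm⁴.
Web plate: 20 × 270, A = 5 400 mm², y = 165 mm, Ī = 32 805 000 mm⁴.
Top plate: 130 × 26, A = 3 380 mm², y = 313 mm, Ī = 190 407 mm⁴.
Hole (subtracted): ⌀8, A = 50.265 mm², y = 15 mm, Ī = 201.06 mm⁴.
Centroid: ȳ = ΣA·y / ΣA = 124.94 mm.
Transfer each piece to the horizontal centroidal axis using Ī + A·d² with d = y − 124.94:
  bottom plate: d = -109.94 mm → contributes +94 858 020 mm⁴
  web plate: d = 40.062 mm → contributes +41 471 961 mm⁴
  top plate: d = 188.06 mm → contributes +119 732 392 mm⁴
  hole: d = -109.94 mm → contributes −607 724 mm⁴
Total I = 255 454 649 mm⁴.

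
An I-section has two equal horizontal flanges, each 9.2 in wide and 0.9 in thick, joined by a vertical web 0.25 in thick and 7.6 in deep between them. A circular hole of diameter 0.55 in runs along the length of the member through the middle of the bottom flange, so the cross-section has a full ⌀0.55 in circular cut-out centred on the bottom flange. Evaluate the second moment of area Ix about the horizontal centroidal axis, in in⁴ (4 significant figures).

Ix ≈ 305.0 in⁴

Split into non-overlapping primitives; take the origin at the lower-left of the bounding box.
Bottom flange: 9.2 × 0.9, A = 8.28 in², y = 0.45 in, Ī = 0.5589 in⁴.
Web: 0.25 × 7.6, A = 1.9 in², y = 4.7 in, Ī = 9.14533 in⁴.
Top flange: 9.2 × 0.9, A = 8.28 in², y = 8.95 in, Ī = 0.5589 in⁴.
Hole (subtracted): ⌀0.55, A = 0.237583 in², y = 0.45 in, Ī = 0.0044918 in⁴.
Centroid: ȳ = ΣA·y / ΣA = 4.75541 in.
Transfer each piece to the horizontal centroidal axis using Ī + A·d² with d = y − 4.75541:
  bottom flange: d = -4.30541 in → contributes +154.042 in⁴
  web: d = -0.0554113 in → contributes +9.15117 in⁴
  top flange: d = 4.19459 in → contributes +146.242 in⁴
  hole: d = -4.30541 in → contributes −4.40846 in⁴
Total I = 305.026 in⁴.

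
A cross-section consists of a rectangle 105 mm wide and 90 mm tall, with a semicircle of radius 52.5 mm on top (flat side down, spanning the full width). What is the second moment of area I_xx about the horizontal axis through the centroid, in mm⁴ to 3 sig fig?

I_xx ≈ 2.07 × 10⁷ mm⁴

Break the section into simple shapes (no overlaps), measuring from the bottom-left corner of the bounding box.
Rectangular body: 105 × 90, A = 9 450 mm², y = 45 mm, Ī = 6 378 750 mm⁴.
Semicircular cap: semicircle r = 52.5, A = 4329.5 mm², y = 112.28 mm, Ī = 833 814 mm⁴.
Centroid: ȳ = ΣA·y / ΣA = 66.14 mm.
Transfer each piece to the horizontal axis through the centroid using Ī + A·d² with d = y − 66.14:
  rectangular body: d = -21.14 mm → contributes +10 601 887 mm⁴
  semicircular cap: d = 46.142 mm → contributes +10 051 641 mm⁴
Total I = 20 653 528 mm⁴.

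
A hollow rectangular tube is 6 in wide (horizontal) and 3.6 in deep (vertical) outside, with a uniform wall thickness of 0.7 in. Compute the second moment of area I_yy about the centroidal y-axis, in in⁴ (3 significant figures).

I_yy ≈ 47.0 in⁴

Decompose the section into non-overlapping parts with the origin at the bottom-left of its bounding rectangle.
Outer rectangle: 6 × 3.6, A = 21.6 in², x = 3 in, Ī = 64.8 in⁴.
Inner void (subtracted): 4.6 × 2.2, A = 10.12 in², x = 3 in, Ī = 17.845 in⁴.
By symmetry the centroid is at mid-width, x̄ = 3 in.
All pieces are centred on the centroidal y-axis, so I = ΣĪ (holes subtracted) = 46.955 in⁴.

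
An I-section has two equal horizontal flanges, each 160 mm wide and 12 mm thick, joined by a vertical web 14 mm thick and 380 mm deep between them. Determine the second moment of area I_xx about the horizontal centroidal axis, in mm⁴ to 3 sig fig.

Break the section into simple shapes (no overlaps), measuring from the bottom-left corner of the bounding box.
Bottom flange: 160 × 12, A = 1 920 mm², y = 6 mm, Ī = 23 040 mm⁴.
Web: 14 × 380, A = 5 320 mm², y = 202 mm, Ī = 64 017 333 mm⁴.
Top flange: 160 × 12, A = 1 920 mm², y = 398 mm, Ī = 23 040 mm⁴.
By symmetry the centroid is at mid-height, ȳ = 202 mm.
Transfer each piece to the horizontal centroidal axis using Ī + A·d² with d = y − 202:
  bottom flange: d = -196 mm → contributes +73 781 760 mm⁴
  web: d = 0 mm → contributes +64 017 333 mm⁴
  top flange: d = 196 mm → contributes +73 781 760 mm⁴
Total I = 211 580 853 mm⁴.

I_xx ≈ 2.12 × 10⁸ mm⁴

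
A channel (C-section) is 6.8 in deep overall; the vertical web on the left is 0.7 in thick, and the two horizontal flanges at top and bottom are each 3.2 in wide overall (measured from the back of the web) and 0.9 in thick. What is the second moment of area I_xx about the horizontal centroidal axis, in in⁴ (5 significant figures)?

I_xx ≈ 57.807 in⁴

Treat the section as a set of non-overlapping primitives; coordinates are from the bounding-box lower-left.
Web: 0.7 × 6.8, A = 4.76 in², y = 3.4 in, Ī = 18.34187 in⁴.
Top flange (beyond web): 2.5 × 0.9, A = 2.25 in², y = 6.35 in, Ī = 0.151875 in⁴.
Bottom flange (beyond web): 2.5 × 0.9, A = 2.25 in², y = 0.45 in, Ī = 0.151875 in⁴.
By symmetry the centroid is at mid-height, ȳ = 3.4 in.
Transfer each piece to the horizontal centroidal axis using Ī + A·d² with d = y − 3.4:
  web: d = 0 in → contributes +18.34187 in⁴
  top flange (beyond web): d = 2.95 in → contributes +19.7325 in⁴
  bottom flange (beyond web): d = -2.95 in → contributes +19.7325 in⁴
Total I = 57.80687 in⁴.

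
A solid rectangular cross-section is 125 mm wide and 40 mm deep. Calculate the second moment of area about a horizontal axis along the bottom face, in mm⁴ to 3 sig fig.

I_base ≈ 2.67 × 10⁶ mm⁴

The section: 125 × 40, A = 5 000 mm², y = 20 mm, Ī = 666 667 mm⁴.
Transfer it to the base of the section using Ī + A·d² with d = y − 0:
  the section: d = 20 mm → contributes +2 666 667 mm⁴
Total I = 2 666 667 mm⁴.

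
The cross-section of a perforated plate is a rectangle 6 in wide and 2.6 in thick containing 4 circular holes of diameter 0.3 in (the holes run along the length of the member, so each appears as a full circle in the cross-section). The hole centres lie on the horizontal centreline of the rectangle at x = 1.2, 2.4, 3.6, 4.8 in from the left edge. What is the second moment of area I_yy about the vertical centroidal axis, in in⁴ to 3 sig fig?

Treat the section as a set of non-overlapping primitives; coordinates are from the bounding-box lower-left.
Plate: 6 × 2.6, A = 15.6 in², x = 3 in, Ī = 46.8 in⁴.
Hole 1 (subtracted): ⌀0.3, A = 0.070686 in², x = 1.2 in, Ī = 0.00039761 in⁴.
Hole 2 (subtracted): ⌀0.3, A = 0.070686 in², x = 2.4 in, Ī = 0.00039761 in⁴.
Hole 3 (subtracted): ⌀0.3, A = 0.070686 in², x = 3.6 in, Ī = 0.00039761 in⁴.
Hole 4 (subtracted): ⌀0.3, A = 0.070686 in², x = 4.8 in, Ī = 0.00039761 in⁴.
By symmetry the centroid is at mid-width, x̄ = 3 in.
Transfer each piece to the vertical centroidal axis using Ī + A·d² with d = x − 3:
  plate: d = 0 in → contributes +46.8 in⁴
  hole 1: d = -1.8 in → contributes −0.22942 in⁴
  hole 2: d = -0.6 in → contributes −0.025845 in⁴
  hole 3: d = 0.6 in → contributes −0.025845 in⁴
  hole 4: d = 1.8 in → contributes −0.22942 in⁴
Total I = 46.289 in⁴.

I_yy ≈ 46.3 in⁴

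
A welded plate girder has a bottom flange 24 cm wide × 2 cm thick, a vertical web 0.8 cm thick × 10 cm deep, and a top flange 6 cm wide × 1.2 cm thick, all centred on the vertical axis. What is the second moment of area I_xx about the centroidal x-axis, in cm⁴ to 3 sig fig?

I_xx ≈ 1070 cm⁴

Break the section into simple shapes (no overlaps), measuring from the bottom-left corner of the bounding box.
Bottom plate: 24 × 2, A = 48 cm², y = 1 cm, Ī = 16 cm⁴.
Web plate: 0.8 × 10, A = 8 cm², y = 7 cm, Ī = 66.667 cm⁴.
Top plate: 6 × 1.2, A = 7.2 cm², y = 12.6 cm, Ī = 0.864 cm⁴.
Centroid: ȳ = ΣA·y / ΣA = 3.081 cm.
Transfer each piece to the centroidal x-axis using Ī + A·d² with d = y − 3.081:
  bottom plate: d = -2.081 cm → contributes +223.87 cm⁴
  web plate: d = 3.919 cm → contributes +189.53 cm⁴
  top plate: d = 9.519 cm → contributes +653.26 cm⁴
Total I = 1066.7 cm⁴.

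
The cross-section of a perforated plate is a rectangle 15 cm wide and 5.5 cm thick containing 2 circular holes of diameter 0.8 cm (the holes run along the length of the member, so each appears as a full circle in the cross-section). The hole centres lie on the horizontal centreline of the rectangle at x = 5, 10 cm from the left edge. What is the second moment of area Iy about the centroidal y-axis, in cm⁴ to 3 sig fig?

Decompose the section into non-overlapping parts with the origin at the bottom-left of its bounding rectangle.
Plate: 15 × 5.5, A = 82.5 cm², x = 7.5 cm, Ī = 1546.9 cm⁴.
Hole 1 (subtracted): ⌀0.8, A = 0.50265 cm², x = 5 cm, Ī = 0.020106 cm⁴.
Hole 2 (subtracted): ⌀0.8, A = 0.50265 cm², x = 10 cm, Ī = 0.020106 cm⁴.
By symmetry the centroid is at mid-width, x̄ = 7.5 cm.
Transfer each piece to the centroidal y-axis using Ī + A·d² with d = x − 7.5:
  plate: d = 0 cm → contributes +1546.9 cm⁴
  hole 1: d = -2.5 cm → contributes −3.1617 cm⁴
  hole 2: d = 2.5 cm → contributes −3.1617 cm⁴
Total I = 1540.6 cm⁴.

Iy ≈ 1540 cm⁴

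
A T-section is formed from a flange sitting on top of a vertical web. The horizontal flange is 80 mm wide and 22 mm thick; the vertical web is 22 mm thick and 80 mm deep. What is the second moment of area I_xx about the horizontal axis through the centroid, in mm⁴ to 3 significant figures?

Decompose the section into non-overlapping parts with the origin at the bottom-left of its bounding rectangle.
Flange: 80 × 22, A = 1 760 mm², y = 91 mm, Ī = 70 987 mm⁴.
Web: 22 × 80, A = 1 760 mm², y = 40 mm, Ī = 938 667 mm⁴.
Centroid: ȳ = ΣA·y / ΣA = 65.5 mm.
Transfer each piece to the horizontal axis through the centroid using Ī + A·d² with d = y − 65.5:
  flange: d = 25.5 mm → contributes +1 215 427 mm⁴
  web: d = -25.5 mm → contributes +2 083 107 mm⁴
Total I = 3 298 533 mm⁴.

I_xx ≈ 3.30 × 10⁶ mm⁴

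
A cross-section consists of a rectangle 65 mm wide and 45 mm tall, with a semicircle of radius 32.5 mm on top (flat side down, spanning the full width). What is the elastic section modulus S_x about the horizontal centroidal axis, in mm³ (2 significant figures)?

Split into non-overlapping primitives; take the origin at the lower-left of the bounding box.
Rectangular body: 65 × 45, A = 2 925 mm², y = 22.5 mm, Ī = 493 594 mm⁴.
Semicircular cap: semicircle r = 32.5, A = 1 659 mm², y = 58.79 mm, Ī = 122 452 mm⁴.
Centroid: ȳ = ΣA·y / ΣA = 35.64 mm.
Transfer each piece to the horizontal centroidal axis using Ī + A·d² with d = y − 35.64:
  rectangular body: d = -13.14 mm → contributes +998 298 mm⁴
  semicircular cap: d = 23.16 mm → contributes +1 012 218 mm⁴
Total I = 2 010 516 mm⁴.
Extreme fibre distance c = 41.86 mm; S = I/c = 48 025 mm³.

S_x ≈ 4.8 × 10⁴ mm³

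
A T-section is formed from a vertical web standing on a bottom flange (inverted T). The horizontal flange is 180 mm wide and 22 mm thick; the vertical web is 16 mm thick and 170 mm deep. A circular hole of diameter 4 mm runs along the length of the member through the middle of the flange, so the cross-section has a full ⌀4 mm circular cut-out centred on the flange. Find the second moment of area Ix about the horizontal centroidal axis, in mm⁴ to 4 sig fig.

Ix ≈ 2.155 × 10⁷ mm⁴

Break the section into simple shapes (no overlaps), measuring from the bottom-left corner of the bounding box.
Flange: 180 × 22, A = 3 960 mm², y = 11 mm, Ī = 159 720 mm⁴.
Web: 16 × 170, A = 2 720 mm², y = 107 mm, Ī = 6 550 667 mm⁴.
Hole (subtracted): ⌀4, A = 12.5664 mm², y = 11 mm, Ī = 12.5664 mm⁴.
Centroid: ȳ = ΣA·y / ΣA = 50.1635 mm.
Transfer each piece to the horizontal centroidal axis using Ī + A·d² with d = y − 50.1635:
  flange: d = -39.1635 mm → contributes +6 233 486 mm⁴
  web: d = 56.8365 mm → contributes +15 337 323 mm⁴
  hole: d = -39.1635 mm → contributes −19286.6 mm⁴
Total I = 21 551 522 mm⁴.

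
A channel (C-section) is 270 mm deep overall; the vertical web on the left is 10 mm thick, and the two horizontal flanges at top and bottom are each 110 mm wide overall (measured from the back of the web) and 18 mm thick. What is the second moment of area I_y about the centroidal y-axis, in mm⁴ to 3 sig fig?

Split into non-overlapping primitives; take the origin at the lower-left of the bounding box.
Web: 10 × 270, A = 2 700 mm², x = 5 mm, Ī = 22 500 mm⁴.
Top flange (beyond web): 100 × 18, A = 1 800 mm², x = 60 mm, Ī = 1 500 000 mm⁴.
Bottom flange (beyond web): 100 × 18, A = 1 800 mm², x = 60 mm, Ī = 1 500 000 mm⁴.
Centroid: x̄ = ΣA·x / ΣA = 36.429 mm.
Transfer each piece to the centroidal y-axis using Ī + A·d² with d = x − 36.429:
  web: d = -31.429 mm → contributes +2 689 439 mm⁴
  top flange (beyond web): d = 23.571 mm → contributes +2 500 102 mm⁴
  bottom flange (beyond web): d = 23.571 mm → contributes +2 500 102 mm⁴
Total I = 7 689 643 mm⁴.

I_y ≈ 7.69 × 10⁶ mm⁴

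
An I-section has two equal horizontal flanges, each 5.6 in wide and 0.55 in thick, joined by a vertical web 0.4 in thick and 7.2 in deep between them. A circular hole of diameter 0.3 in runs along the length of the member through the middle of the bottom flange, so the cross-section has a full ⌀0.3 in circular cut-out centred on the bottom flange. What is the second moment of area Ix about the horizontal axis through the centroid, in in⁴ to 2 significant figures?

Treat the section as a set of non-overlapping primitives; coordinates are from the bounding-box lower-left.
Bottom flange: 5.6 × 0.55, A = 3.08 in², y = 0.275 in, Ī = 0.07764 in⁴.
Web: 0.4 × 7.2, A = 2.88 in², y = 4.15 in, Ī = 12.44 in⁴.
Top flange: 5.6 × 0.55, A = 3.08 in², y = 8.025 in, Ī = 0.07764 in⁴.
Hole (subtracted): ⌀0.3, A = 0.07069 in², y = 0.275 in, Ī = 0.0003976 in⁴.
Centroid: ȳ = ΣA·y / ΣA = 4.181 in.
Transfer each piece to the horizontal axis through the centroid using Ī + A·d² with d = y − 4.181:
  bottom flange: d = -3.906 in → contributes +47.06 in⁴
  web: d = -0.03054 in → contributes +12.44 in⁴
  top flange: d = 3.844 in → contributes +45.6 in⁴
  hole: d = -3.906 in → contributes −1.079 in⁴
Total I = 104 in⁴.

Ix ≈ 100 in⁴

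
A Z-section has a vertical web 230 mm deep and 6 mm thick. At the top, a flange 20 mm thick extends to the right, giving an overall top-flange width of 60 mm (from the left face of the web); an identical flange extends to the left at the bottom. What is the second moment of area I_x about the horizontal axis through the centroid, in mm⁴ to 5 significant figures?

Split into non-overlapping primitives; take the origin at the lower-left of the bounding box.
Web: 6 × 230, A = 1 380 mm², y = 115 mm, Ī = 6 083 500 mm⁴.
Top flange (beyond web): 54 × 20, A = 1 080 mm², y = 220 mm, Ī = 36 000 mm⁴.
Bottom flange (beyond web): 54 × 20, A = 1 080 mm², y = 10 mm, Ī = 36 000 mm⁴.
Centroid: ȳ = ΣA·y / ΣA = 115 mm.
Transfer each piece to the horizontal axis through the centroid using Ī + A·d² with d = y − 115:
  web: d = 0 mm → contributes +6 083 500 mm⁴
  top flange (beyond web): d = 105 mm → contributes +11 943 000 mm⁴
  bottom flange (beyond web): d = -105 mm → contributes +11 943 000 mm⁴
Total I = 29 969 500 mm⁴.

I_x ≈ 2.9970 × 10⁷ mm⁴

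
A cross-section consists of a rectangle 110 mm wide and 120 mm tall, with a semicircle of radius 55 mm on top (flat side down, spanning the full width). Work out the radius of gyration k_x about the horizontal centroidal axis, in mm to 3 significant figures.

Decompose the section into non-overlapping parts with the origin at the bottom-left of its bounding rectangle.
Rectangular body: 110 × 120, A = 13 200 mm², y = 60 mm, Ī = 15 840 000 mm⁴.
Semicircular cap: semicircle r = 55, A = 4751.7 mm², y = 143.34 mm, Ī = 1 004 345 mm⁴.
Centroid: ȳ = ΣA·y / ΣA = 82.06 mm.
Transfer each piece to the horizontal centroidal axis using Ī + A·d² with d = y − 82.06:
  rectangular body: d = -22.06 mm → contributes +22 263 780 mm⁴
  semicircular cap: d = 61.283 mm → contributes +18 849 459 mm⁴
Total I = 41 113 239 mm⁴.
Radius of gyration: k = √(I/A) = √(41 113 239 / 17 952) = 47.856 mm.

k_x ≈ 47.9 mm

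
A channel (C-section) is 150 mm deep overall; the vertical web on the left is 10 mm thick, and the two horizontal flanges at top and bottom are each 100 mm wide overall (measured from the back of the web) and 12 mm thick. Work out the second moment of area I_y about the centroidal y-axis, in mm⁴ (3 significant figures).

Decompose the section into non-overlapping parts with the origin at the bottom-left of its bounding rectangle.
Web: 10 × 150, A = 1 500 mm², x = 5 mm, Ī = 12 500 mm⁴.
Top flange (beyond web): 90 × 12, A = 1 080 mm², x = 55 mm, Ī = 729 000 mm⁴.
Bottom flange (beyond web): 90 × 12, A = 1 080 mm², x = 55 mm, Ī = 729 000 mm⁴.
Centroid: x̄ = ΣA·x / ΣA = 34.508 mm.
Transfer each piece to the centroidal y-axis using Ī + A·d² with d = x − 34.508:
  web: d = -29.508 mm → contributes +1 318 601 mm⁴
  top flange (beyond web): d = 20.492 mm → contributes +1 182 507 mm⁴
  bottom flange (beyond web): d = 20.492 mm → contributes +1 182 507 mm⁴
Total I = 3 683 615 mm⁴.

I_y ≈ 3.68 × 10⁶ mm⁴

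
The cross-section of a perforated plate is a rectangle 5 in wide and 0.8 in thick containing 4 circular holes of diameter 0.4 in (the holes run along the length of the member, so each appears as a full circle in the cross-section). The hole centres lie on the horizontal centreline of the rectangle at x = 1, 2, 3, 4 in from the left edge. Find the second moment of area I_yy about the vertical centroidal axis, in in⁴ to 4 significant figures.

Break the section into simple shapes (no overlaps), measuring from the bottom-left corner of the bounding box.
Plate: 5 × 0.8, A = 4 in², x = 2.5 in, Ī = 8.33333 in⁴.
Hole 1 (subtracted): ⌀0.4, A = 0.125664 in², x = 1 in, Ī = 0.00125664 in⁴.
Hole 2 (subtracted): ⌀0.4, A = 0.125664 in², x = 2 in, Ī = 0.00125664 in⁴.
Hole 3 (subtracted): ⌀0.4, A = 0.125664 in², x = 3 in, Ī = 0.00125664 in⁴.
Hole 4 (subtracted): ⌀0.4, A = 0.125664 in², x = 4 in, Ī = 0.00125664 in⁴.
By symmetry the centroid is at mid-width, x̄ = 2.5 in.
Transfer each piece to the vertical centroidal axis using Ī + A·d² with d = x − 2.5:
  plate: d = 0 in → contributes +8.33333 in⁴
  hole 1: d = -1.5 in → contributes −0.284 in⁴
  hole 2: d = -0.5 in → contributes −0.0326726 in⁴
  hole 3: d = 0.5 in → contributes −0.0326726 in⁴
  hole 4: d = 1.5 in → contributes −0.284 in⁴
Total I = 7.69999 in⁴.

I_yy ≈ 7.700 in⁴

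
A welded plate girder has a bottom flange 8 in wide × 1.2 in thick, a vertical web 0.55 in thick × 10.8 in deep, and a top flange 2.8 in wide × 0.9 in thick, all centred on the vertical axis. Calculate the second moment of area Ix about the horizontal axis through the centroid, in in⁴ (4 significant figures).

Ix ≈ 389.2 in⁴

Decompose the section into non-overlapping parts with the origin at the bottom-left of its bounding rectangle.
Bottom plate: 8 × 1.2, A = 9.6 in², y = 0.6 in, Ī = 1.152 in⁴.
Web plate: 0.55 × 10.8, A = 5.94 in², y = 6.6 in, Ī = 57.7368 in⁴.
Top plate: 2.8 × 0.9, A = 2.52 in², y = 12.45 in, Ī = 0.1701 in⁴.
Centroid: ȳ = ΣA·y / ΣA = 4.22691 in.
Transfer each piece to the horizontal axis through the centroid using Ī + A·d² with d = y − 4.22691:
  bottom plate: d = -3.62691 in → contributes +127.435 in⁴
  web plate: d = 2.37309 in → contributes +91.1882 in⁴
  top plate: d = 8.22309 in → contributes +170.57 in⁴
Total I = 389.194 in⁴.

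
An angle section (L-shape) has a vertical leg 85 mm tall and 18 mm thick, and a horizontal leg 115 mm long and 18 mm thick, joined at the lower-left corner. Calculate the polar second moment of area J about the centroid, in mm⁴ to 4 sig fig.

J ≈ 5.990 × 10⁶ mm⁴

Decompose the section into non-overlapping parts with the origin at the bottom-left of its bounding rectangle.
Vertical leg: 18 × 85, A = 1 530 mm², y = 42.5 mm, Ī = 921 188 mm⁴.
Horizontal leg (remainder): 97 × 18, A = 1 746 mm², y = 9 mm, Ī = 47 142 mm⁴.
Centroid: ȳ = ΣA·y / ΣA = 24.6456 mm.
Transfer each piece to the centroidal x-axis using Ī + A·d² with d = y − 24.6456:
  vertical leg: d = 17.8544 mm → contributes +1 408 920 mm⁴
  horizontal leg (remainder): d = -15.6456 mm → contributes +474 536 mm⁴
Total I = 1 883 457 mm⁴.
For the y-axis: x̄ = 39.6456 mm.
Repeating about the centroidal y-axis gives I_y = 4 106 367 mm⁴.
Polar second moment: J = I_x + I_y = 5 989 823 mm⁴.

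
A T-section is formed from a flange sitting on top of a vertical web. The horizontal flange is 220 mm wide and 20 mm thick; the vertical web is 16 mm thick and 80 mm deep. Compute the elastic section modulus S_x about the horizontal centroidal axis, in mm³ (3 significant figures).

Break the section into simple shapes (no overlaps), measuring from the bottom-left corner of the bounding box.
Flange: 220 × 20, A = 4 400 mm², y = 90 mm, Ī = 146 667 mm⁴.
Web: 16 × 80, A = 1 280 mm², y = 40 mm, Ī = 682 667 mm⁴.
Centroid: ȳ = ΣA·y / ΣA = 78.732 mm.
Transfer each piece to the horizontal centroidal axis using Ī + A·d² with d = y − 78.732:
  flange: d = 11.268 mm → contributes +705 286 mm⁴
  web: d = -38.732 mm → contributes +2 602 921 mm⁴
Total I = 3 308 207 mm⁴.
Extreme fibre distance c = 78.732 mm; S = I/c = 42 018 mm³.

S_x ≈ 4.20 × 10⁴ mm³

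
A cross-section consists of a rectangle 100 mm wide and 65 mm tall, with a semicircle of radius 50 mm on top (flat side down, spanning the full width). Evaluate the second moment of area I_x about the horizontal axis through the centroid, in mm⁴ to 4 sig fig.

I_x ≈ 1.004 × 10⁷ mm⁴

Split into non-overlapping primitives; take the origin at the lower-left of the bounding box.
Rectangular body: 100 × 65, A = 6 500 mm², y = 32.5 mm, Ī = 2 288 542 mm⁴.
Semicircular cap: semicircle r = 50, A = 3926.99 mm², y = 86.2207 mm, Ī = 685 981 mm⁴.
Centroid: ȳ = ΣA·y / ΣA = 52.7322 mm.
Transfer each piece to the horizontal axis through the centroid using Ī + A·d² with d = y − 52.7322:
  rectangular body: d = -20.2322 mm → contributes +4 949 253 mm⁴
  semicircular cap: d = 33.4885 mm → contributes +5 090 021 mm⁴
Total I = 10 039 275 mm⁴.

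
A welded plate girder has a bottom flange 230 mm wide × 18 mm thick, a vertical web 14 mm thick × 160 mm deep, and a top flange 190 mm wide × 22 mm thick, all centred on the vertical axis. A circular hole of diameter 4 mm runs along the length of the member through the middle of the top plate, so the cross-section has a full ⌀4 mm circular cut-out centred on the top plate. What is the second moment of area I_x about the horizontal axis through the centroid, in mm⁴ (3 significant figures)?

Break the section into simple shapes (no overlaps), measuring from the bottom-left corner of the bounding box.
Bottom plate: 230 × 18, A = 4 140 mm², y = 9 mm, Ī = 111 780 mm⁴.
Web plate: 14 × 160, A = 2 240 mm², y = 98 mm, Ī = 4 778 667 mm⁴.
Top plate: 190 × 22, A = 4 180 mm², y = 189 mm, Ī = 168 593 mm⁴.
Hole (subtracted): ⌀4, A = 12.566 mm², y = 189 mm, Ī = 12.566 mm⁴.
Centroid: ȳ = ΣA·y / ΣA = 99.022 mm.
Transfer each piece to the horizontal axis through the centroid using Ī + A·d² with d = y − 99.022:
  bottom plate: d = -90.022 mm → contributes +33 661 963 mm⁴
  web plate: d = -1.0217 mm → contributes +4 781 005 mm⁴
  top plate: d = 89.978 mm → contributes +34 010 258 mm⁴
  hole: d = 89.978 mm → contributes −101 751 mm⁴
Total I = 72 351 475 mm⁴.

I_x ≈ 7.24 × 10⁷ mm⁴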